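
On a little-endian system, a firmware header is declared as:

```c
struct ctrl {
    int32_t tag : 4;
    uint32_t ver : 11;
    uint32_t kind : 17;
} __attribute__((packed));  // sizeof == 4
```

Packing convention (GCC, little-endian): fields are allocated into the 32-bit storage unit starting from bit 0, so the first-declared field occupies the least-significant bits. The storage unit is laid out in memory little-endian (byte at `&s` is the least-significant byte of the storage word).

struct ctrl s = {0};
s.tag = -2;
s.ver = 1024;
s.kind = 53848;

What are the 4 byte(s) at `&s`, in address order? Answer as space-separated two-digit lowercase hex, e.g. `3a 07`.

[0+:4] tag=-2 & 0xf = 0xe; word=0x0000000e
[4+:11] ver=1024 & 0x7ff = 0x400; word=0x0000400e
[15+:17] kind=53848 & 0x1ffff = 0xd258; word=0x692c400e
word = 0x692c400e → little-endian bytes:
  [0]=0x0e  [1]=0x40  [2]=0x2c  [3]=0x69

0e 40 2c 69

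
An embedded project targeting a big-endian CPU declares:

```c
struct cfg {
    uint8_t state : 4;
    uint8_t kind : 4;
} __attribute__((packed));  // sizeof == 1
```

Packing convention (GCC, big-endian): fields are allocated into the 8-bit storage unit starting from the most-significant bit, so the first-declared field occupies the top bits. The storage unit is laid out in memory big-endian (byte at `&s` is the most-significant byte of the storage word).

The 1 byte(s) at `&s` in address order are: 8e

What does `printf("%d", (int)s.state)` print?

8

[0]=0x8e (big-endian) → word 0x8e
state:4 @ bit 4 → (0x8e>>4)&0xf = 0x8  ←
kind:4 @ bit 0 → (0x8e>>0)&0xf = 0xe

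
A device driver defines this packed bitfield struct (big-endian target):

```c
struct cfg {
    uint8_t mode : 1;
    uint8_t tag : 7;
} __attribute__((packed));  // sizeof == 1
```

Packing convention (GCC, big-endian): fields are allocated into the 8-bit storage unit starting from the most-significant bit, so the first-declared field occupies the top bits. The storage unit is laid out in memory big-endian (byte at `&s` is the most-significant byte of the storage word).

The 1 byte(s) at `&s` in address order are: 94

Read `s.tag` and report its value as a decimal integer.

20

[0]=0x94 (big-endian) → word 0x94
mode [7+:1] = (word>>7) & 0x1 = 1
tag [0+:7] = (word>>0) & 0x7f = 20  ←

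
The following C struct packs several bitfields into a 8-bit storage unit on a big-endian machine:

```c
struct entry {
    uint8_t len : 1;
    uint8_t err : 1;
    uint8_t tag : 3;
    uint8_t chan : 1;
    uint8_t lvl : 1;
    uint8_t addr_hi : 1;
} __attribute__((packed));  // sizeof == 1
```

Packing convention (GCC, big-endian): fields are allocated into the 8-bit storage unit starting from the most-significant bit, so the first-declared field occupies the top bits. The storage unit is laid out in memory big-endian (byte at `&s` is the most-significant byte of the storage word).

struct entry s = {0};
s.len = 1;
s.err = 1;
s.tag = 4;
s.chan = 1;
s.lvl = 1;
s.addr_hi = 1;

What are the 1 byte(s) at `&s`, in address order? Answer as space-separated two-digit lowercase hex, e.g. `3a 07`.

e7

len (1b) val=1 bits=0x1 at bit 7: 0x80
err (1b) val=1 bits=0x1 at bit 6: 0xc0
tag (3b) val=4 bits=0x4 at bit 3: 0xe0
chan (1b) val=1 bits=0x1 at bit 2: 0xe4
lvl (1b) val=1 bits=0x1 at bit 1: 0xe6
addr_hi (1b) val=1 bits=0x1 at bit 0: 0xe7
word = 0xe7 → big-endian bytes:
  [0]=0xe7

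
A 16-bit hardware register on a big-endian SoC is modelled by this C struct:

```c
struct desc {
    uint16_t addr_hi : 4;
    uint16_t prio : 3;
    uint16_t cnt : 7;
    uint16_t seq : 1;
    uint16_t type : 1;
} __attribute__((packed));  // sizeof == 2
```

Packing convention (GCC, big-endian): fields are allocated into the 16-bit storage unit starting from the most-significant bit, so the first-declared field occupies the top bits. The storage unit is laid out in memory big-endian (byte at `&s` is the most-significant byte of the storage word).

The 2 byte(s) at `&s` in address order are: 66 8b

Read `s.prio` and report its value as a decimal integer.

[0]=0x66 [1]=0x8b (big-endian) → word 0x668b
addr_hi [12+:4] = (word>>12) & 0xf = 6
prio [9+:3] = (word>>9) & 0x7 = 3  ←
cnt [2+:7] = (word>>2) & 0x7f = 34
seq [1+:1] = (word>>1) & 0x1 = 1
type [0+:1] = (word>>0) & 0x1 = 1

3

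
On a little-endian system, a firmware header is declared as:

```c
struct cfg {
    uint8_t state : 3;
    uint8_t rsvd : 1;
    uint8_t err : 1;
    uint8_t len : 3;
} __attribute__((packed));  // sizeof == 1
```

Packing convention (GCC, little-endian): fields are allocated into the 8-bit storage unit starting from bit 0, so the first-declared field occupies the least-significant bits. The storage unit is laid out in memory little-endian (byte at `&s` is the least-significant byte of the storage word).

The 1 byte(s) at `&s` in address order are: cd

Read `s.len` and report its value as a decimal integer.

6

[0]=0xcd (little-endian) → word 0xcd
state [0+:3] = (word>>0) & 0x7 = 5
rsvd [3+:1] = (word>>3) & 0x1 = 1
err [4+:1] = (word>>4) & 0x1 = 0
len [5+:3] = (word>>5) & 0x7 = 6  ←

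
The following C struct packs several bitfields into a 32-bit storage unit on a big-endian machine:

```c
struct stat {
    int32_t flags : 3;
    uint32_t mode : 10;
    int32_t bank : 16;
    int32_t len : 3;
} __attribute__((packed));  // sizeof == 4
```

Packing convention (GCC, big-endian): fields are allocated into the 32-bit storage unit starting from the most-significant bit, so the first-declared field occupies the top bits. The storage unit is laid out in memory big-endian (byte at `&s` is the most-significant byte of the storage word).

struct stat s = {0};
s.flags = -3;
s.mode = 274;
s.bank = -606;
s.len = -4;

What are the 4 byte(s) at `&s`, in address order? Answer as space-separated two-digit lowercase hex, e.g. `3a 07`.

[29+:3] flags=-3 & 0x7 = 0x5; word=0xa0000000
[19+:10] mode=274 & 0x3ff = 0x112; word=0xa8900000
[3+:16] bank=-606 & 0xffff = 0xfda2; word=0xa897ed10
[0+:3] len=-4 & 0x7 = 0x4; word=0xa897ed14
word = 0xa897ed14 → big-endian bytes:
  [0]=0xa8  [1]=0x97  [2]=0xed  [3]=0x14

a8 97 ed 14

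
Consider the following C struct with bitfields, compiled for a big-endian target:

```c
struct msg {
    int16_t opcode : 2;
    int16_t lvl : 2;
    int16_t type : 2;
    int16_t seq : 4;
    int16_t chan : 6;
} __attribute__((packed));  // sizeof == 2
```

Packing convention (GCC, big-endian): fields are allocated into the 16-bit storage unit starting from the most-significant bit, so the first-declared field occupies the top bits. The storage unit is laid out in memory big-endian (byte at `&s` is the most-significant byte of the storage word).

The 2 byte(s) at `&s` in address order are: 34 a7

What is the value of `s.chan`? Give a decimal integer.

-25

[0]=0x34 [1]=0xa7 (big-endian) → word 0x34a7
opcode:2 @ bit 14 → (0x34a7>>14)&0x3 = 0x0
lvl:2 @ bit 12 → (0x34a7>>12)&0x3 = 0x3
type:2 @ bit 10 → (0x34a7>>10)&0x3 = 0x1
seq:4 @ bit 6 → (0x34a7>>6)&0xf = 0x2
chan:6 @ bit 0 → (0x34a7>>0)&0x3f = 0x27  ←
chan signed 6b, MSB=1: 39 - 64 = -25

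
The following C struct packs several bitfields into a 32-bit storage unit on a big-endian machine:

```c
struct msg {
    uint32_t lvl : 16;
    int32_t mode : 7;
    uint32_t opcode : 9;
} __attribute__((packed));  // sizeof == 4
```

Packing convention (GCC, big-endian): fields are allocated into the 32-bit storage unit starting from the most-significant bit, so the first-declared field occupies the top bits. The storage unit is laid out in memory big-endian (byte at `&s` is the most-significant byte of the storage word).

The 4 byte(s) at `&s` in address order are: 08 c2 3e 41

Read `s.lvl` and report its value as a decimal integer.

[0]=0x08 [1]=0xc2 [2]=0x3e [3]=0x41 (big-endian) → word 0x08c23e41
lvl:16 @ bit 16 → (0x08c23e41>>16)&0xffff = 0x8c2  ←
mode:7 @ bit 9 → (0x08c23e41>>9)&0x7f = 0x1f
opcode:9 @ bit 0 → (0x08c23e41>>0)&0x1ff = 0x41

2242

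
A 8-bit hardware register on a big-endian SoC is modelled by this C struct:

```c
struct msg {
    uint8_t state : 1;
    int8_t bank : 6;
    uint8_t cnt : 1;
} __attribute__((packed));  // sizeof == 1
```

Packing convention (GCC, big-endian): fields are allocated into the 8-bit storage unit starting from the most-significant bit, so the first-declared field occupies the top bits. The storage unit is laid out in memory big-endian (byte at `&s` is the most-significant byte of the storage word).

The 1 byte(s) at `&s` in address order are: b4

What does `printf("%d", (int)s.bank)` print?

26

[0]=0xb4 (big-endian) → word 0xb4
state:1 @ bit 7 → (0xb4>>7)&0x1 = 0x1
bank:6 @ bit 1 → (0xb4>>1)&0x3f = 0x1a  ←
cnt:1 @ bit 0 → (0xb4>>0)&0x1 = 0x0
bank signed 6b, MSB=0: value = 26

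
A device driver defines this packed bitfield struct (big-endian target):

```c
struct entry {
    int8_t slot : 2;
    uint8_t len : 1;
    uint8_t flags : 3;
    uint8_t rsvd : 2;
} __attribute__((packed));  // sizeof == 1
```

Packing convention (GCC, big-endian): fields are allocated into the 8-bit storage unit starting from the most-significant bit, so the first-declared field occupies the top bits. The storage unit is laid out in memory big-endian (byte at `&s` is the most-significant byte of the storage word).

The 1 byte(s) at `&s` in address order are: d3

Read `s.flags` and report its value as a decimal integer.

[0]=0xd3 (big-endian) → word 0xd3
slot [6+:2] = (word>>6) & 0x3 = 3
len [5+:1] = (word>>5) & 0x1 = 0
flags [2+:3] = (word>>2) & 0x7 = 4  ←
rsvd [0+:2] = (word>>0) & 0x3 = 3

4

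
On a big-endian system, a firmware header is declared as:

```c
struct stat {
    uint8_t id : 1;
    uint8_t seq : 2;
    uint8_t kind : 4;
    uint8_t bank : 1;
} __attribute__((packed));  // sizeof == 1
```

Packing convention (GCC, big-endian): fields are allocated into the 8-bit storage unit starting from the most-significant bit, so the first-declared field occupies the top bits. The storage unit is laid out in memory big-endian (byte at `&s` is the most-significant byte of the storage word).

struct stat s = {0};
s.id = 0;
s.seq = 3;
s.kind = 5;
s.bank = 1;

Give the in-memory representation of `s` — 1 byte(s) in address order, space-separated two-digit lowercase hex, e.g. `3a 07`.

id (1b) val=0 bits=0x0 at bit 7: 0x00
seq (2b) val=3 bits=0x3 at bit 5: 0x60
kind (4b) val=5 bits=0x5 at bit 1: 0x6a
bank (1b) val=1 bits=0x1 at bit 0: 0x6b
word = 0x6b → big-endian bytes:
  [0]=0x6b

6b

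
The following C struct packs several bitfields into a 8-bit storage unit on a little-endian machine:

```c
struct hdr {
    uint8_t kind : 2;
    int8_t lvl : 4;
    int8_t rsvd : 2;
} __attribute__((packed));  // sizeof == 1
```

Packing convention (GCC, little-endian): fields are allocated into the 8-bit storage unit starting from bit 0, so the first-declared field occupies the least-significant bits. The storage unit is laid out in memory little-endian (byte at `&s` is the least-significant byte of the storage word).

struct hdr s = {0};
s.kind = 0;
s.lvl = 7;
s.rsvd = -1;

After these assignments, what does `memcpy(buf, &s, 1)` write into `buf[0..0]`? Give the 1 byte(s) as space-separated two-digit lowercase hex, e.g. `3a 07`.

kind (2b) val=0 bits=0x0 at bit 0: 0x00
lvl (4b) val=7 bits=0x7 at bit 2: 0x1c
rsvd (2b) val=-1 bits=0x3 at bit 6: 0xdc
word = 0xdc → little-endian bytes:
  [0]=0xdc

dc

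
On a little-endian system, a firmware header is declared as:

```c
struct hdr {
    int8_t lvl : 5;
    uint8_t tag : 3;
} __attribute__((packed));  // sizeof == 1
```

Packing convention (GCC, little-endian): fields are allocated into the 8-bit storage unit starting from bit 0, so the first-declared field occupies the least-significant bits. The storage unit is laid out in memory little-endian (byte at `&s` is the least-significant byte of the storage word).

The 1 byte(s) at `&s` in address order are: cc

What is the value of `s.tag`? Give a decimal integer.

6

[0]=0xcc (little-endian) → word 0xcc
lvl [0+:5] = (word>>0) & 0x1f = 12
tag [5+:3] = (word>>5) & 0x7 = 6  ←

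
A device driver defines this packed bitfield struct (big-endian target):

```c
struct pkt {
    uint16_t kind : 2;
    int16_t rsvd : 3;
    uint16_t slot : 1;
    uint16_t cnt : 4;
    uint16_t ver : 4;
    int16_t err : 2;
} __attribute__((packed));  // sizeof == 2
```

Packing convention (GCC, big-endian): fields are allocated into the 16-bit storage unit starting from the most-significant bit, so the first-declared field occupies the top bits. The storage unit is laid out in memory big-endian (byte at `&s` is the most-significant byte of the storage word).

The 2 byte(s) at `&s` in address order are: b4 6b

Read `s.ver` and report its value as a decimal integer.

10

[0]=0xb4 [1]=0x6b (big-endian) → word 0xb46b
kind [14+:2] = (word>>14) & 0x3 = 2
rsvd [11+:3] = (word>>11) & 0x7 = 6
slot [10+:1] = (word>>10) & 0x1 = 1
cnt [6+:4] = (word>>6) & 0xf = 1
ver [2+:4] = (word>>2) & 0xf = 10  ←
err [0+:2] = (word>>0) & 0x3 = 3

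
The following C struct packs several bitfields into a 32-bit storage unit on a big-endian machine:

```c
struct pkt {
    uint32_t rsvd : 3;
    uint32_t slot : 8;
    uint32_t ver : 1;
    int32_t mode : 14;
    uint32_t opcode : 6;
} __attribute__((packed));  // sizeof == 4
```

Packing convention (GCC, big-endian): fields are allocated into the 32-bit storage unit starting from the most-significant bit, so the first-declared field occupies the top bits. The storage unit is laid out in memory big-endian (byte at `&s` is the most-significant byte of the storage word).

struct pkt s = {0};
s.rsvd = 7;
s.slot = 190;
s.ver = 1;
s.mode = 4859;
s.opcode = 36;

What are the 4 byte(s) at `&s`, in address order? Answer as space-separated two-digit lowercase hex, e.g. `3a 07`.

f7 d4 be e4

[29+:3] rsvd=7 & 0x7 = 0x7; word=0xe0000000
[21+:8] slot=190 & 0xff = 0xbe; word=0xf7c00000
[20+:1] ver=1 & 0x1 = 0x1; word=0xf7d00000
[6+:14] mode=4859 & 0x3fff = 0x12fb; word=0xf7d4bec0
[0+:6] opcode=36 & 0x3f = 0x24; word=0xf7d4bee4
word = 0xf7d4bee4 → big-endian bytes:
  [0]=0xf7  [1]=0xd4  [2]=0xbe  [3]=0xe4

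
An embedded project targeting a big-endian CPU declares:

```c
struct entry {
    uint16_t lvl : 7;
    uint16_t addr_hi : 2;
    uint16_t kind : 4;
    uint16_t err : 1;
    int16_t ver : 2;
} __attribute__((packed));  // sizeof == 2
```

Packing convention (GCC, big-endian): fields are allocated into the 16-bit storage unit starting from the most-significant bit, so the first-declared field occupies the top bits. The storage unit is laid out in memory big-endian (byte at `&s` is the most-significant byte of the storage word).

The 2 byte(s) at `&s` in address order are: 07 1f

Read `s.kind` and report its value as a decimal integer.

3

[0]=0x07 [1]=0x1f (big-endian) → word 0x071f
lvl:7 @ bit 9 → (0x071f>>9)&0x7f = 0x3
addr_hi:2 @ bit 7 → (0x071f>>7)&0x3 = 0x2
kind:4 @ bit 3 → (0x071f>>3)&0xf = 0x3  ←
err:1 @ bit 2 → (0x071f>>2)&0x1 = 0x1
ver:2 @ bit 0 → (0x071f>>0)&0x3 = 0x3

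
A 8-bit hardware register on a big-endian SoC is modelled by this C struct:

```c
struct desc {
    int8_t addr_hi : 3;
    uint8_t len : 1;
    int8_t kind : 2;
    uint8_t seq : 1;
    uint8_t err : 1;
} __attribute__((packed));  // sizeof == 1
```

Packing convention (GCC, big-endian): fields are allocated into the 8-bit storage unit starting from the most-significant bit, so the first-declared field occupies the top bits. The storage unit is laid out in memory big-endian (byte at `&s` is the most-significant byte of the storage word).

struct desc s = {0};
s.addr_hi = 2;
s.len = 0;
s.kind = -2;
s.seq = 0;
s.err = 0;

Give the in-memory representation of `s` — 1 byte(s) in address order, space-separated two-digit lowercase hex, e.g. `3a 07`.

[5+:3] addr_hi=2 & 0x7 = 0x2; word=0x40
[4+:1] len=0 & 0x1 = 0x0; word=0x40
[2+:2] kind=-2 & 0x3 = 0x2; word=0x48
[1+:1] seq=0 & 0x1 = 0x0; word=0x48
[0+:1] err=0 & 0x1 = 0x0; word=0x48
word = 0x48 → big-endian bytes:
  [0]=0x48

48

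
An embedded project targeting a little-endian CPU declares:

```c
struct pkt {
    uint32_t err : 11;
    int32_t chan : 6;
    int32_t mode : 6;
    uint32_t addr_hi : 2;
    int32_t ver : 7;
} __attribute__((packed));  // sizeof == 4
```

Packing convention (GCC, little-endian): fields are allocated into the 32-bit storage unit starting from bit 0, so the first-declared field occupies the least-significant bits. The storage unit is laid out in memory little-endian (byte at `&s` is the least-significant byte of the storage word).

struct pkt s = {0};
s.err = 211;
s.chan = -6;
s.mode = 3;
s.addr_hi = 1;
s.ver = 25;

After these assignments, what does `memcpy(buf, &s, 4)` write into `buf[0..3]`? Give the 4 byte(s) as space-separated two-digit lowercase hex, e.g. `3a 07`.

d3 d0 87 32

err (11b) val=211 bits=0xd3 at bit 0: 0x000000d3
chan (6b) val=-6 bits=0x3a at bit 11: 0x0001d0d3
mode (6b) val=3 bits=0x3 at bit 17: 0x0007d0d3
addr_hi (2b) val=1 bits=0x1 at bit 23: 0x0087d0d3
ver (7b) val=25 bits=0x19 at bit 25: 0x3287d0d3
word = 0x3287d0d3 → little-endian bytes:
  [0]=0xd3  [1]=0xd0  [2]=0x87  [3]=0x32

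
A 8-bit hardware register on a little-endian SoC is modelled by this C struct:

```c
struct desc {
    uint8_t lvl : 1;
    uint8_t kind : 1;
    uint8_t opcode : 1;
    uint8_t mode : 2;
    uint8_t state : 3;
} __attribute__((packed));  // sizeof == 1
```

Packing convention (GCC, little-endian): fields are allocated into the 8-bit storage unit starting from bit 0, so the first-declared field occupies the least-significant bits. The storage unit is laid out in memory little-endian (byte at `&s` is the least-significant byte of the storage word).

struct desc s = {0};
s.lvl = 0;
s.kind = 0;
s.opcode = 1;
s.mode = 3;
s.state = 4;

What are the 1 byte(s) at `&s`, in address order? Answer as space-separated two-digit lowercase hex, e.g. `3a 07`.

lvl:1 = 0 → 0x0 << 0 → word 0x00
kind:1 = 0 → 0x0 << 1 → word 0x00
opcode:1 = 1 → 0x1 << 2 → word 0x04
mode:2 = 3 → 0x3 << 3 → word 0x1c
state:3 = 4 → 0x4 << 5 → word 0x9c
word = 0x9c → little-endian bytes:
  [0]=0x9c

9c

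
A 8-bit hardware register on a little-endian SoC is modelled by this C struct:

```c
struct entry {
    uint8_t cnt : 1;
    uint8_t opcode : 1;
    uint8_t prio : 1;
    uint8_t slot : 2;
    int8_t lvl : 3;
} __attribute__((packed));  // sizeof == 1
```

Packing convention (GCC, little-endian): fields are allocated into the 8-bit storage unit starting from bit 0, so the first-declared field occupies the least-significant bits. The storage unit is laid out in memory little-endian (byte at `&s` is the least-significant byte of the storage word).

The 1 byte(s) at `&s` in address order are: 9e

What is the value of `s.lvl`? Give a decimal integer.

[0]=0x9e (little-endian) → word 0x9e
cnt [0+:1] = (word>>0) & 0x1 = 0
opcode [1+:1] = (word>>1) & 0x1 = 1
prio [2+:1] = (word>>2) & 0x1 = 1
slot [3+:2] = (word>>3) & 0x3 = 3
lvl [5+:3] = (word>>5) & 0x7 = 4  ←
lvl signed 3b, MSB=1: 4 - 8 = -4

-4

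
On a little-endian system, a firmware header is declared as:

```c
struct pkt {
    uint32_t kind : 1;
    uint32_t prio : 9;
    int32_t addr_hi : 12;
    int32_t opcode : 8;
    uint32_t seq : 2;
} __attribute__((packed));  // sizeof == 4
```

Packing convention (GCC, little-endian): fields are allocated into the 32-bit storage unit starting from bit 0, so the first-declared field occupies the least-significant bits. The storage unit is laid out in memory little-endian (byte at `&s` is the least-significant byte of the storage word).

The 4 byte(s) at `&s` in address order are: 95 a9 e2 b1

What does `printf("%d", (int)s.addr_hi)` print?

-1878

[0]=0x95 [1]=0xa9 [2]=0xe2 [3]=0xb1 (little-endian) → word 0xb1e2a995
kind [0+:1] = (word>>0) & 0x1 = 1
prio [1+:9] = (word>>1) & 0x1ff = 202
addr_hi [10+:12] = (word>>10) & 0xfff = 2218  ←
opcode [22+:8] = (word>>22) & 0xff = 199
seq [30+:2] = (word>>30) & 0x3 = 2
addr_hi signed 12b, MSB=1: 2218 - 4096 = -1878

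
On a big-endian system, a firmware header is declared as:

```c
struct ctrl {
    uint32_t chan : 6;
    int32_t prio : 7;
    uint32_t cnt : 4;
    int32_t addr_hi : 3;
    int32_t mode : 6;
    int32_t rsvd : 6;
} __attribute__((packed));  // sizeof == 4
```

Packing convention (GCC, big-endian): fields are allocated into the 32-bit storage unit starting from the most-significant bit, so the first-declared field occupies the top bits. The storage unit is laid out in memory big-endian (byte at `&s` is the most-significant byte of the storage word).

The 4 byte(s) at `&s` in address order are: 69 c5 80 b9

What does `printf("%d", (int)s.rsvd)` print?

-7

[0]=0x69 [1]=0xc5 [2]=0x80 [3]=0xb9 (big-endian) → word 0x69c580b9
chan:6 @ bit 26 → (0x69c580b9>>26)&0x3f = 0x1a
prio:7 @ bit 19 → (0x69c580b9>>19)&0x7f = 0x38
cnt:4 @ bit 15 → (0x69c580b9>>15)&0xf = 0xb
addr_hi:3 @ bit 12 → (0x69c580b9>>12)&0x7 = 0x0
mode:6 @ bit 6 → (0x69c580b9>>6)&0x3f = 0x2
rsvd:6 @ bit 0 → (0x69c580b9>>0)&0x3f = 0x39  ←
rsvd signed 6b, MSB=1: 57 - 64 = -7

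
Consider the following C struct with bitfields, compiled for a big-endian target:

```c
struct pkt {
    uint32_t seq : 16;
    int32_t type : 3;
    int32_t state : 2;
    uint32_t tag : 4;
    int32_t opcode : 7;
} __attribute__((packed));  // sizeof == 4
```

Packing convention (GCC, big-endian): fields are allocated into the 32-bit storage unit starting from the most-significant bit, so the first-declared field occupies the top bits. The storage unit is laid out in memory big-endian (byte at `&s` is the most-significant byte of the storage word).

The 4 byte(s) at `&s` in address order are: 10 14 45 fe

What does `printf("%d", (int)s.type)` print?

2

[0]=0x10 [1]=0x14 [2]=0x45 [3]=0xfe (big-endian) → word 0x101445fe
seq [16+:16] = (word>>16) & 0xffff = 4116
type [13+:3] = (word>>13) & 0x7 = 2  ←
state [11+:2] = (word>>11) & 0x3 = 0
tag [7+:4] = (word>>7) & 0xf = 11
opcode [0+:7] = (word>>0) & 0x7f = 126
type signed 3b, MSB=0: value = 2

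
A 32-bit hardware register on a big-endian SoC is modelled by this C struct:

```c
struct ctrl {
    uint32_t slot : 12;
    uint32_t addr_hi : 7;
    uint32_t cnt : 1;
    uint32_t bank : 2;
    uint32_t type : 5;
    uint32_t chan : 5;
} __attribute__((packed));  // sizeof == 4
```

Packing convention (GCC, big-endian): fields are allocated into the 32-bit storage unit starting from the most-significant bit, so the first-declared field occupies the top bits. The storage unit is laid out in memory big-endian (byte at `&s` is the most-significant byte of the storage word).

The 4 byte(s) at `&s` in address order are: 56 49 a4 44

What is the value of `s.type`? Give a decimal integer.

[0]=0x56 [1]=0x49 [2]=0xa4 [3]=0x44 (big-endian) → word 0x5649a444
slot:12 @ bit 20 → (0x5649a444>>20)&0xfff = 0x564
addr_hi:7 @ bit 13 → (0x5649a444>>13)&0x7f = 0x4d
cnt:1 @ bit 12 → (0x5649a444>>12)&0x1 = 0x0
bank:2 @ bit 10 → (0x5649a444>>10)&0x3 = 0x1
type:5 @ bit 5 → (0x5649a444>>5)&0x1f = 0x2  ←
chan:5 @ bit 0 → (0x5649a444>>0)&0x1f = 0x4

2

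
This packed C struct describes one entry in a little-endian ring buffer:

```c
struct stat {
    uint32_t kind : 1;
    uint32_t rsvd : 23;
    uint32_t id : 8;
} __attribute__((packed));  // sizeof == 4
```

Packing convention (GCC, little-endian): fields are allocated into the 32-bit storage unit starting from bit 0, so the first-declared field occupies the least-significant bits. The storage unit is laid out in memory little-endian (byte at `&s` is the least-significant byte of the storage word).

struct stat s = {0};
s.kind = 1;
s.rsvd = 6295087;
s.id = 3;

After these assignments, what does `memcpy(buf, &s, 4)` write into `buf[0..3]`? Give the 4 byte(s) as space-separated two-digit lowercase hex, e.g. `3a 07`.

5f 1c c0 03

[0+:1] kind=1 & 0x1 = 0x1; word=0x00000001
[1+:23] rsvd=6295087 & 0x7fffff = 0x600e2f; word=0x00c01c5f
[24+:8] id=3 & 0xff = 0x3; word=0x03c01c5f
word = 0x03c01c5f → little-endian bytes:
  [0]=0x5f  [1]=0x1c  [2]=0xc0  [3]=0x03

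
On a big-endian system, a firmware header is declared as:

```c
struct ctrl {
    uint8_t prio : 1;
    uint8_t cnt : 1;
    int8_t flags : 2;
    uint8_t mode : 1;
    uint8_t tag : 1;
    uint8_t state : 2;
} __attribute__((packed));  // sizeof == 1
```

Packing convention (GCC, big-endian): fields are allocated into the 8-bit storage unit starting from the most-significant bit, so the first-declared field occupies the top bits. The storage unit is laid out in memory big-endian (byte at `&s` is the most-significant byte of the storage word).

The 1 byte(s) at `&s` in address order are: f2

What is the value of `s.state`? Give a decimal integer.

[0]=0xf2 (big-endian) → word 0xf2
prio:1 @ bit 7 → (0xf2>>7)&0x1 = 0x1
cnt:1 @ bit 6 → (0xf2>>6)&0x1 = 0x1
flags:2 @ bit 4 → (0xf2>>4)&0x3 = 0x3
mode:1 @ bit 3 → (0xf2>>3)&0x1 = 0x0
tag:1 @ bit 2 → (0xf2>>2)&0x1 = 0x0
state:2 @ bit 0 → (0xf2>>0)&0x3 = 0x2  ←

2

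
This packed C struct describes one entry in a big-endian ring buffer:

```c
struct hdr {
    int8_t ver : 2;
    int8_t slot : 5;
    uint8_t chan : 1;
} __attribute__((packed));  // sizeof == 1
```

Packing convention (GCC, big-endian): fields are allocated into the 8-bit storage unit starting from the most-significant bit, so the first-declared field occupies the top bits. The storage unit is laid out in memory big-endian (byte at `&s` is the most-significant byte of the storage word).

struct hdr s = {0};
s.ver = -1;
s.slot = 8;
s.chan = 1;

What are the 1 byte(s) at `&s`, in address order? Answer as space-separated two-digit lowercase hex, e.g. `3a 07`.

d1

ver (2b) val=-1 bits=0x3 at bit 6: 0xc0
slot (5b) val=8 bits=0x8 at bit 1: 0xd0
chan (1b) val=1 bits=0x1 at bit 0: 0xd1
word = 0xd1 → big-endian bytes:
  [0]=0xd1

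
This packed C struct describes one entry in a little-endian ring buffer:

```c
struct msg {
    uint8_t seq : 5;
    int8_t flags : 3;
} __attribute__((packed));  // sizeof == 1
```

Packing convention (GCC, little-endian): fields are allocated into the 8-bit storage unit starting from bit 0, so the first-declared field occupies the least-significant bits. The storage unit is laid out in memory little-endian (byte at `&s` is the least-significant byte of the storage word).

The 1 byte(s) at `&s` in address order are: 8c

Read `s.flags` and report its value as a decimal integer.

-4

[0]=0x8c (little-endian) → word 0x8c
seq [0+:5] = (word>>0) & 0x1f = 12
flags [5+:3] = (word>>5) & 0x7 = 4  ←
flags signed 3b, MSB=1: 4 - 8 = -4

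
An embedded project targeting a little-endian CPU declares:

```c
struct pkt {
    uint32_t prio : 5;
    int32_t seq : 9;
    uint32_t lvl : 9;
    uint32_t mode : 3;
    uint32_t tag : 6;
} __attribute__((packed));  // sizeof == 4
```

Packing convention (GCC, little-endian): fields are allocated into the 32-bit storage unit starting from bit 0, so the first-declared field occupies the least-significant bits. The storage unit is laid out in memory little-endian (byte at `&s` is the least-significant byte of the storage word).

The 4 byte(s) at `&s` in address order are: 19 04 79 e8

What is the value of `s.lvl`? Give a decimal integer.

484

[0]=0x19 [1]=0x04 [2]=0x79 [3]=0xe8 (little-endian) → word 0xe8790419
prio [0+:5] = (word>>0) & 0x1f = 25
seq [5+:9] = (word>>5) & 0x1ff = 32
lvl [14+:9] = (word>>14) & 0x1ff = 484  ←
mode [23+:3] = (word>>23) & 0x7 = 0
tag [26+:6] = (word>>26) & 0x3f = 58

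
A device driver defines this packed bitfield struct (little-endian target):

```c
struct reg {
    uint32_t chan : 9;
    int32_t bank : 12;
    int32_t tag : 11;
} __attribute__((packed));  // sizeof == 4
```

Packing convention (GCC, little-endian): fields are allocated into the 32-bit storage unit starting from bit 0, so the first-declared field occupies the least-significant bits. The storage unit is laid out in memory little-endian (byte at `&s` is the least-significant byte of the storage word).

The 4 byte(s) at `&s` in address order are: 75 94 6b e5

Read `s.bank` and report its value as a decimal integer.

[0]=0x75 [1]=0x94 [2]=0x6b [3]=0xe5 (little-endian) → word 0xe56b9475
chan:9 @ bit 0 → (0xe56b9475>>0)&0x1ff = 0x75
bank:12 @ bit 9 → (0xe56b9475>>9)&0xfff = 0x5ca  ←
tag:11 @ bit 21 → (0xe56b9475>>21)&0x7ff = 0x72b
bank signed 12b, MSB=0: value = 1482

1482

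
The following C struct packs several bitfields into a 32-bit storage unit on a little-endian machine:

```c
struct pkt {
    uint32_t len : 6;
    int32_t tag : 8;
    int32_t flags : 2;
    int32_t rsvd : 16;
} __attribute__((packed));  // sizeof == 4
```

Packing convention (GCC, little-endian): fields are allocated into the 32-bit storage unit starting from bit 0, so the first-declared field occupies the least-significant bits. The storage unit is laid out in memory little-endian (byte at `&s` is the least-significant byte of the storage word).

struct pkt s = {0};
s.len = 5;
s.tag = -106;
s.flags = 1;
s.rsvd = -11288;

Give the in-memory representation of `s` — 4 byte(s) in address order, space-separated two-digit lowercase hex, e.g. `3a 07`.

85 65 e8 d3

[0+:6] len=5 & 0x3f = 0x5; word=0x00000005
[6+:8] tag=-106 & 0xff = 0x96; word=0x00002585
[14+:2] flags=1 & 0x3 = 0x1; word=0x00006585
[16+:16] rsvd=-11288 & 0xffff = 0xd3e8; word=0xd3e86585
word = 0xd3e86585 → little-endian bytes:
  [0]=0x85  [1]=0x65  [2]=0xe8  [3]=0xd3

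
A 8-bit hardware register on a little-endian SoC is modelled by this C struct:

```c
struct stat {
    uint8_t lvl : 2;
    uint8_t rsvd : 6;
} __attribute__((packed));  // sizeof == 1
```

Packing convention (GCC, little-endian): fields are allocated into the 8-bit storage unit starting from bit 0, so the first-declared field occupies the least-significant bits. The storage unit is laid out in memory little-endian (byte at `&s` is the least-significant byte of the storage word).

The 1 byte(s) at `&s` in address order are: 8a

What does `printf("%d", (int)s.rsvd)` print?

[0]=0x8a (little-endian) → word 0x8a
lvl [0+:2] = (word>>0) & 0x3 = 2
rsvd [2+:6] = (word>>2) & 0x3f = 34  ←

34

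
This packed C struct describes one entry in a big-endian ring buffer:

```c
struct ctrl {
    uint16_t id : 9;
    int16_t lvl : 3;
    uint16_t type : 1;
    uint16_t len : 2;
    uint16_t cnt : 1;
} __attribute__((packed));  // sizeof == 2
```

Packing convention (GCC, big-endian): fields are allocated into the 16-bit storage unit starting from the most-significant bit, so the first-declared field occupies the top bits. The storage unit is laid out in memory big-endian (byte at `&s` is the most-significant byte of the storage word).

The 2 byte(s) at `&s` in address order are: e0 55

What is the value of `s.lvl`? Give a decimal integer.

[0]=0xe0 [1]=0x55 (big-endian) → word 0xe055
id [7+:9] = (word>>7) & 0x1ff = 448
lvl [4+:3] = (word>>4) & 0x7 = 5  ←
type [3+:1] = (word>>3) & 0x1 = 0
len [1+:2] = (word>>1) & 0x3 = 2
cnt [0+:1] = (word>>0) & 0x1 = 1
lvl signed 3b, MSB=1: 5 - 8 = -3

-3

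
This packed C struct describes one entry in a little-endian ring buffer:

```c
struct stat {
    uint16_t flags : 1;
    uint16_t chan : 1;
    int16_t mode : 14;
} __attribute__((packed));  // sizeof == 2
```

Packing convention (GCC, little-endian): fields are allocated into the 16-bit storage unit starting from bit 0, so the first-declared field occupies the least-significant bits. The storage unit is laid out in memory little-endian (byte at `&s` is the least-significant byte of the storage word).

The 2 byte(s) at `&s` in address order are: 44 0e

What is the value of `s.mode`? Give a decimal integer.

913

[0]=0x44 [1]=0x0e (little-endian) → word 0x0e44
flags:1 @ bit 0 → (0x0e44>>0)&0x1 = 0x0
chan:1 @ bit 1 → (0x0e44>>1)&0x1 = 0x0
mode:14 @ bit 2 → (0x0e44>>2)&0x3fff = 0x391  ←
mode signed 14b, MSB=0: value = 913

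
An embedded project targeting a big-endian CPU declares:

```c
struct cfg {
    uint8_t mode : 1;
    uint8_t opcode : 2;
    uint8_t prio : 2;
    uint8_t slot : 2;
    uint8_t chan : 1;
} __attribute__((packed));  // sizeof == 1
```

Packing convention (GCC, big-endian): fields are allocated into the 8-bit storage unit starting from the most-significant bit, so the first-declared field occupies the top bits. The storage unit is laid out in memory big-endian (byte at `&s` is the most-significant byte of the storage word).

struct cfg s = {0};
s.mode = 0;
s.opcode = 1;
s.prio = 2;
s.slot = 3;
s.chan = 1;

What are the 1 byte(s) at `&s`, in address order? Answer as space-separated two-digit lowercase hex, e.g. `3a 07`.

mode:1 = 0 → 0x0 << 7 → word 0x00
opcode:2 = 1 → 0x1 << 5 → word 0x20
prio:2 = 2 → 0x2 << 3 → word 0x30
slot:2 = 3 → 0x3 << 1 → word 0x36
chan:1 = 1 → 0x1 << 0 → word 0x37
word = 0x37 → big-endian bytes:
  [0]=0x37

37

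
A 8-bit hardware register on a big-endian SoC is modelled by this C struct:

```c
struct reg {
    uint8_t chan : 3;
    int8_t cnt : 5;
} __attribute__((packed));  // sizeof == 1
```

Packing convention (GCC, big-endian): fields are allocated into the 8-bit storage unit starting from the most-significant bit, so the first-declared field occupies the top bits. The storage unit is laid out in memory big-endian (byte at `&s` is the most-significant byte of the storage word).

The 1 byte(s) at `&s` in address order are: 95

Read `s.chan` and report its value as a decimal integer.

[0]=0x95 (big-endian) → word 0x95
chan [5+:3] = (word>>5) & 0x7 = 4  ←
cnt [0+:5] = (word>>0) & 0x1f = 21

4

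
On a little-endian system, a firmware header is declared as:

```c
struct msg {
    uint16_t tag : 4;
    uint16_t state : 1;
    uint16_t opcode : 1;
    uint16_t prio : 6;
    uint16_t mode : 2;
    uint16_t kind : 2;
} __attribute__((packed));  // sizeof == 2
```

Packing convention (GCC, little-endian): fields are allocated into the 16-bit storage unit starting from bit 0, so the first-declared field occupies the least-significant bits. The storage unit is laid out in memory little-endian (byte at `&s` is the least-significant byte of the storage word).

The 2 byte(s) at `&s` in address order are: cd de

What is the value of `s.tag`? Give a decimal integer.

13

[0]=0xcd [1]=0xde (little-endian) → word 0xdecd
tag [0+:4] = (word>>0) & 0xf = 13  ←
state [4+:1] = (word>>4) & 0x1 = 0
opcode [5+:1] = (word>>5) & 0x1 = 0
prio [6+:6] = (word>>6) & 0x3f = 59
mode [12+:2] = (word>>12) & 0x3 = 1
kind [14+:2] = (word>>14) & 0x3 = 3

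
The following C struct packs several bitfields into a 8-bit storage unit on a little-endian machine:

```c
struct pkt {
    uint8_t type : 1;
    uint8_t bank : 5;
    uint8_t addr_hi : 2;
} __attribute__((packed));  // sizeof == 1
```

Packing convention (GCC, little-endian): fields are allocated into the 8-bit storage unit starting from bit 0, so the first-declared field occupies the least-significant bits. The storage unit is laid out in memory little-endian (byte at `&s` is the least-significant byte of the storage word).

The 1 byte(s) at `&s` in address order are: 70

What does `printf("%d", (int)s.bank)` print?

[0]=0x70 (little-endian) → word 0x70
type:1 @ bit 0 → (0x70>>0)&0x1 = 0x0
bank:5 @ bit 1 → (0x70>>1)&0x1f = 0x18  ←
addr_hi:2 @ bit 6 → (0x70>>6)&0x3 = 0x1

24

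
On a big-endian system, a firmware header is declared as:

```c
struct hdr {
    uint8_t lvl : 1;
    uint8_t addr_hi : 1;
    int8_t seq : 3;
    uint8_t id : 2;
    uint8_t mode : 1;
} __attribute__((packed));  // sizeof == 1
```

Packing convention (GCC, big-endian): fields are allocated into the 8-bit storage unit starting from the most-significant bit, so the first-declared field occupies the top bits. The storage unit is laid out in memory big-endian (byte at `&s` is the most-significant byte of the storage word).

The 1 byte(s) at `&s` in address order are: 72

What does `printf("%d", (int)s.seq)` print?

-2

[0]=0x72 (big-endian) → word 0x72
lvl [7+:1] = (word>>7) & 0x1 = 0
addr_hi [6+:1] = (word>>6) & 0x1 = 1
seq [3+:3] = (word>>3) & 0x7 = 6  ←
id [1+:2] = (word>>1) & 0x3 = 1
mode [0+:1] = (word>>0) & 0x1 = 0
seq signed 3b, MSB=1: 6 - 8 = -2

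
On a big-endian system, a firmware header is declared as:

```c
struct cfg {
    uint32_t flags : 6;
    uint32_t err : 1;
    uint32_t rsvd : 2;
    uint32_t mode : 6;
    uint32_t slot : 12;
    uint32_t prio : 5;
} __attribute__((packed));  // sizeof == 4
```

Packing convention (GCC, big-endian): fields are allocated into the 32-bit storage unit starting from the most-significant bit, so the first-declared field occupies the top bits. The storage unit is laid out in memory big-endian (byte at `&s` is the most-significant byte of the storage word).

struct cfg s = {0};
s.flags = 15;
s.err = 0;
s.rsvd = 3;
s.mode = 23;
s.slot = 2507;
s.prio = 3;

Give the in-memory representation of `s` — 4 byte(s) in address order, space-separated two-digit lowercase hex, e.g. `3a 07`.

[26+:6] flags=15 & 0x3f = 0xf; word=0x3c000000
[25+:1] err=0 & 0x1 = 0x0; word=0x3c000000
[23+:2] rsvd=3 & 0x3 = 0x3; word=0x3d800000
[17+:6] mode=23 & 0x3f = 0x17; word=0x3dae0000
[5+:12] slot=2507 & 0xfff = 0x9cb; word=0x3daf3960
[0+:5] prio=3 & 0x1f = 0x3; word=0x3daf3963
word = 0x3daf3963 → big-endian bytes:
  [0]=0x3d  [1]=0xaf  [2]=0x39  [3]=0x63

3d af 39 63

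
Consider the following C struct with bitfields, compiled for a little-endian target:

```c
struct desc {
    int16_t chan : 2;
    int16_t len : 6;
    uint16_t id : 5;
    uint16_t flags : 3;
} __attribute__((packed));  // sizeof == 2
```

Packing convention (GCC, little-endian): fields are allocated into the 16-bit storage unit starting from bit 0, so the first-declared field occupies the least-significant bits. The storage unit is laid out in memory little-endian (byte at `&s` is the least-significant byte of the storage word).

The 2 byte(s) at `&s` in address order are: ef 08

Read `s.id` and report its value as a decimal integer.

[0]=0xef [1]=0x08 (little-endian) → word 0x08ef
chan:2 @ bit 0 → (0x08ef>>0)&0x3 = 0x3
len:6 @ bit 2 → (0x08ef>>2)&0x3f = 0x3b
id:5 @ bit 8 → (0x08ef>>8)&0x1f = 0x8  ←
flags:3 @ bit 13 → (0x08ef>>13)&0x7 = 0x0

8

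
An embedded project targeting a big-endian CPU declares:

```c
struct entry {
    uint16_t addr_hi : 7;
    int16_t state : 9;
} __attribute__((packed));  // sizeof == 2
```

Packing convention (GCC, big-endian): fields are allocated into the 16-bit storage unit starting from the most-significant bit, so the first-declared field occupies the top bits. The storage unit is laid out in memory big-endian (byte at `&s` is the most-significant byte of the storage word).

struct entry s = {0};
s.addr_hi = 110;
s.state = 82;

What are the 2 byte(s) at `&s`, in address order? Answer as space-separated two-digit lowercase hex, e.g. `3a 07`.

dc 52

addr_hi:7 = 110 → 0x6e << 9 → word 0xdc00
state:9 = 82 → 0x52 << 0 → word 0xdc52
word = 0xdc52 → big-endian bytes:
  [0]=0xdc  [1]=0x52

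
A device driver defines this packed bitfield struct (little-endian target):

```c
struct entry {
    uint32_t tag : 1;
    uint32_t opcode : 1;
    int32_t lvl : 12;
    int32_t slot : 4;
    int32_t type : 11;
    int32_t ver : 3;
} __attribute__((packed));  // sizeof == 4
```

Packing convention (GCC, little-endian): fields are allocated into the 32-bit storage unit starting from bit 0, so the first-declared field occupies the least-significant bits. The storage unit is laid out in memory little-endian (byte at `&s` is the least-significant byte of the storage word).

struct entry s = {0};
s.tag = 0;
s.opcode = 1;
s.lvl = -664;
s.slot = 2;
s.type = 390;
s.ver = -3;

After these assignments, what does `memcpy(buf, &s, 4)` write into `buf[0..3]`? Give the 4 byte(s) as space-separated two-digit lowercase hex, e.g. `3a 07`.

tag (1b) val=0 bits=0x0 at bit 0: 0x00000000
opcode (1b) val=1 bits=0x1 at bit 1: 0x00000002
lvl (12b) val=-664 bits=0xd68 at bit 2: 0x000035a2
slot (4b) val=2 bits=0x2 at bit 14: 0x0000b5a2
type (11b) val=390 bits=0x186 at bit 18: 0x0618b5a2
ver (3b) val=-3 bits=0x5 at bit 29: 0xa618b5a2
word = 0xa618b5a2 → little-endian bytes:
  [0]=0xa2  [1]=0xb5  [2]=0x18  [3]=0xa6

a2 b5 18 a6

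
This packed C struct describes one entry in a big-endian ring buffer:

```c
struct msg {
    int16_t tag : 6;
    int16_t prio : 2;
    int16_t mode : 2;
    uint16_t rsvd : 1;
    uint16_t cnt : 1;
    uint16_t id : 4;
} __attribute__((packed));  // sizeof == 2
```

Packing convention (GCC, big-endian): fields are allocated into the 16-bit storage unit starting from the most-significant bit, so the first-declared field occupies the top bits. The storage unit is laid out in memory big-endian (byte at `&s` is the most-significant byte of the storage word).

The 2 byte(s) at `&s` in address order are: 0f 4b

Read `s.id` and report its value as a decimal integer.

11

[0]=0x0f [1]=0x4b (big-endian) → word 0x0f4b
tag [10+:6] = (word>>10) & 0x3f = 3
prio [8+:2] = (word>>8) & 0x3 = 3
mode [6+:2] = (word>>6) & 0x3 = 1
rsvd [5+:1] = (word>>5) & 0x1 = 0
cnt [4+:1] = (word>>4) & 0x1 = 0
id [0+:4] = (word>>0) & 0xf = 11  ←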